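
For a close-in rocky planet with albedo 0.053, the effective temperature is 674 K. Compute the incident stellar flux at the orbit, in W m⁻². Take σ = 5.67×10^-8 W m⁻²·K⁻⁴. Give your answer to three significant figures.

49400 W m⁻²

From S(1−α)/4 = σT⁴: S = 4σT⁴/(1−α).
σT⁴ = 5.67×10⁻⁸·(674)⁴ = 11700 W m⁻².
So S = 4×11700/(1−0.053) = 49420 W m⁻².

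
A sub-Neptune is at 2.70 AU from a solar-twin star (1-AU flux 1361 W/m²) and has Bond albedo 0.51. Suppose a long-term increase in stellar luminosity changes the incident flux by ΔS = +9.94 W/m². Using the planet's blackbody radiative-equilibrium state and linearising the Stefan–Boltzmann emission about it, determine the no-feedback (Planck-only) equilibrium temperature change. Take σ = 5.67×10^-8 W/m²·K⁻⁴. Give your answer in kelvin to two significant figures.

Flux at the orbit: S = 1361/(2.70)² = 186.7 W/m².
Unperturbed T_e = [186.7·(1−0.51)/(4σ)]^¼ = 141.7 K.
Only a fraction (1−α) is absorbed and it's spread over 4πR², so ΔF = (1−α)ΔS/4 = 1.218 W/m².
Planck response: λ_P = 4σT_e³ = 4·5.67×10⁻⁸·(141.7)³ = 0.6455 W/m²/K.
ΔT₀ = ΔF/λ_P = 1.218/0.6455 = 1.89 K.

1.9 kelvin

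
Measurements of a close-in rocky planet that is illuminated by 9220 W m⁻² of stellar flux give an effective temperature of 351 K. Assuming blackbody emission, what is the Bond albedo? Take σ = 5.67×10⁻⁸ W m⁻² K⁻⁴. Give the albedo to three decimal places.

Energy balance: S(1−α)/4 = σT⁴, so 1−α = 4σT⁴/S.
σT⁴ = 860.6 W m⁻², so 4σT⁴ = 3442 W m⁻².
1−α = 3442/9220 = 0.3734, so α = 0.6266.

0.627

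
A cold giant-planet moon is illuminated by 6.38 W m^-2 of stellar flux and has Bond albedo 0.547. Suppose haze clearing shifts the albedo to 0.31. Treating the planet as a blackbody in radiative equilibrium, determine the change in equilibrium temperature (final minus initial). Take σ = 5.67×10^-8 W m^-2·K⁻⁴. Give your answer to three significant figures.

Initial: T₁ = [S(1−0.547)/(4σ)]^(1/4) = 59.75 K.
After:  T₂ = [6.380·0.69/(4σ)]^(1/4) = 66.38 K.
ΔT = T₂ − T₁ = 6.628 K.

6.63 kelvin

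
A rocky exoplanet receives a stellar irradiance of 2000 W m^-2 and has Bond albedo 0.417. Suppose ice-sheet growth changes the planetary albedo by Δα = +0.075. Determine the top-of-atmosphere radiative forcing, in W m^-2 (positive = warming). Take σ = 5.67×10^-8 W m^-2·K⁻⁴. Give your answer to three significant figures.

-37.5 W m^-2

ΔF = −(S/4)Δα = −(2000/4)×(+0.075) = -37.50 W m^-2.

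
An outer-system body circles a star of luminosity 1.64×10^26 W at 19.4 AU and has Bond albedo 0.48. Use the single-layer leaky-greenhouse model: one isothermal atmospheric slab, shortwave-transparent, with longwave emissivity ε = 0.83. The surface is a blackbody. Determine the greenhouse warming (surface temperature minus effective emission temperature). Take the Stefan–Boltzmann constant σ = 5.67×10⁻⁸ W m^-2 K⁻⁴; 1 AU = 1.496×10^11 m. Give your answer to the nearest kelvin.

Orbital distance: d = 19.4 AU = 2.902×10^12 m.
Spreading L over a sphere of radius d: S = 1.64×10^26/(4π·2.90×10^12²) = 1.549 W m^-2.
At the top of the atmosphere, σT_e⁴ = S(1−α)/4 = 0.2014 W m^-2, giving T_e = 43.41 K.
The surface balance (absorbed SW + ε·downward IR = σT_s⁴) with T_a⁴ = T_s⁴/2 reduces to T_s = T_e·[2/(2−ε)]^¼ = 49.64 K.
Greenhouse warming: T_s − T_e = 6.227 K.

6 kelvin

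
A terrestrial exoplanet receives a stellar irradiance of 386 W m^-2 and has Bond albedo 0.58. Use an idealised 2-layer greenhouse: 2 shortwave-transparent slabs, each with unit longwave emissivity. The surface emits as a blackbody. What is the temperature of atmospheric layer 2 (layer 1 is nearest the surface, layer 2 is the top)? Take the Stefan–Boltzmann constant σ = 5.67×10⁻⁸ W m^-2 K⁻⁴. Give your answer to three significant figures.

OLR = S(1−α)/4 = 40.53 W m^-2; the top layer radiates at T_e = 163.5 K.
In the N-layer model, layer k (counted from the surface) has T_k = (N+1−k)^(1/4)·T_e.
With k = 2: T_2 = (2+1−2)^¼·163.5 K = 163.5 K.

164 K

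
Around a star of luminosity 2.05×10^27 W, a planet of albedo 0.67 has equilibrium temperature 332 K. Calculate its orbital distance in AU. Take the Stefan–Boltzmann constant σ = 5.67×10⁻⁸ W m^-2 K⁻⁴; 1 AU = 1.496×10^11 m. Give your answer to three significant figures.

Energy balance gives S = 4σT⁴/(1−α) = 8350 W m^-2.
S = L/(4πd²) → d = √(L/4πS) = √(2.05×10^27/(4π·8350)) = 1.398×10^11 m = 0.9343 AU.

0.934 AU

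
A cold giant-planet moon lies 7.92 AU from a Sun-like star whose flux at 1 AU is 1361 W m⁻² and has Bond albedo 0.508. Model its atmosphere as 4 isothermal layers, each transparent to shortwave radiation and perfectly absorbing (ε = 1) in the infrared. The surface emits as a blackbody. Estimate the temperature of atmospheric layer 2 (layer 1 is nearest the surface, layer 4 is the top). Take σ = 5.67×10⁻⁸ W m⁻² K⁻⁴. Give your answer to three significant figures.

Flux at the orbit: S = 1361/(7.92)² = 21.70 W m⁻².
Top-of-atmosphere balance: σT_e⁴ = S(1−α)/4 = 2.669 W m⁻² → T_e = 82.83 K.
Each opaque layer satisfies 2T_j⁴ = T_{j−1}⁴ + T_{j+1}⁴, giving T_k⁴ = (N+1−k)T_e⁴.
T_2 = (3)^(1/4)·82.83 = 109.0 K.

109 K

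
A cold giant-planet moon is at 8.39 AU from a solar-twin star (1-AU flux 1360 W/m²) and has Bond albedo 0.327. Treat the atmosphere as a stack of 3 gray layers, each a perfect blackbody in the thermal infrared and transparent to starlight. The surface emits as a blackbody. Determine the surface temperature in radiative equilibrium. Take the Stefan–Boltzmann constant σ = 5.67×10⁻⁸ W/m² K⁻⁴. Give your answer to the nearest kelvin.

123 K

Flux at the orbit: S = 1360/(8.39)² = 19.32 W/m².
OLR = S(1−α)/4 = 3.251 W/m²; the top layer radiates at T_e = 87.02 K.
Layer-by-layer balance gives σT_s⁴ = (N+1)σT_e⁴, so T_s = 4^¼·87.02 = 123.1 K.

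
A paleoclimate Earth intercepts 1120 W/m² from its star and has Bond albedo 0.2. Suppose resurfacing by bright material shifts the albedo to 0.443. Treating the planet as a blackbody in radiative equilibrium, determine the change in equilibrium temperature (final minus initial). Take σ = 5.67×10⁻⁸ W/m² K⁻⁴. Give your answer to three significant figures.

-21.7 K

Initial: T₁ = [S(1−0.2)/(4σ)]^(1/4) = 250.7 K.
Final:   T₂ = [S(1−0.443)/(4σ)]^(1/4) = 229.0 K.
ΔT = T₂ − T₁ = -21.70 K.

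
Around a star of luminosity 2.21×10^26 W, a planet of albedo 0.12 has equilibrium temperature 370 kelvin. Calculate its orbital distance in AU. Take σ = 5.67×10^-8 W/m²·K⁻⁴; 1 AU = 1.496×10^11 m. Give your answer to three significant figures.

Required flux: S = 4σT⁴/(1−α) = 4830 W/m².
S = L/(4πd²) → d = √(L/4πS) = √(2.21×10^26/(4π·4830)) = 6.034×10^10 m = 0.4033 AU.

0.403 AU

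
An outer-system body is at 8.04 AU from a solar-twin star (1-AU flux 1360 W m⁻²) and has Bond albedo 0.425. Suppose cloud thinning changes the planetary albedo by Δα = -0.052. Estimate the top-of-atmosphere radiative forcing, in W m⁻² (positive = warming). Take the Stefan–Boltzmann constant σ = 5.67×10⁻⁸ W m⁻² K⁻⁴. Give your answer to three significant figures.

Irradiance scales as 1/d², so S = 1360 W m⁻² × (1/8.04)² = 21.04 W m⁻².
ΔF = −(S/4)Δα = −(21.04/4)×(-0.052) = 0.2735 W m⁻².

0.274 W m⁻²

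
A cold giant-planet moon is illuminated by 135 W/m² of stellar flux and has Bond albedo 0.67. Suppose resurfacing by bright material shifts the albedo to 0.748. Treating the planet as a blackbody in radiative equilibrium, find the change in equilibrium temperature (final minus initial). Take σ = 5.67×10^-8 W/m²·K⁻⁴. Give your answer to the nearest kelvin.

Initial: T₁ = [S(1−0.67)/(4σ)]^(1/4) = 118.4 K.
With α = 0.748, T₂ = 110.7 K.
Change: 110.7 − 118.4 = -7.718 K.

-8 K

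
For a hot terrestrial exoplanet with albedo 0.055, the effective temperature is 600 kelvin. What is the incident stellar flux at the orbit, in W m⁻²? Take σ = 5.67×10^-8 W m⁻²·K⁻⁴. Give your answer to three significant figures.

31100 W m⁻²

Invert the energy balance for S: S = 4σT⁴/(1−α).
The emitted flux is σT⁴ = 7348 W m⁻².
So S = 4×7348/(1−0.055) = 31100 W m⁻².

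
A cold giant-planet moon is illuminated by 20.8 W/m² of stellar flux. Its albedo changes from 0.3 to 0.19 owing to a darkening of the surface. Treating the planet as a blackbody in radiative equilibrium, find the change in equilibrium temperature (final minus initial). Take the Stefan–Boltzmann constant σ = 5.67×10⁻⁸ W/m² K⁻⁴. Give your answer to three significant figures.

Initial: T₁ = [S(1−0.3)/(4σ)]^(1/4) = 89.51 K.
After:  T₂ = [20.80·0.81/(4σ)]^(1/4) = 92.84 K.
ΔT = T₂ − T₁ = 3.326 K.

3.33 K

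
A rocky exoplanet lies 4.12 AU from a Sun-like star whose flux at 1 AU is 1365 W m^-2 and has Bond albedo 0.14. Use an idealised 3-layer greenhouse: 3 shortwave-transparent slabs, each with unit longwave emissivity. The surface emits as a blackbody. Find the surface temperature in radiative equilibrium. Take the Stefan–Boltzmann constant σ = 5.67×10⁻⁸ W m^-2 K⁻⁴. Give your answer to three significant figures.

Flux at the orbit: S = 1365/(4.12)² = 80.42 W m^-2.
The effective emission temperature is T_e = [S(1−α)/(4σ)]^¼ = 132.1 K.
Layer-by-layer balance gives σT_s⁴ = (N+1)σT_e⁴, so T_s = 4^¼·132.1 = 186.9 K.

187 K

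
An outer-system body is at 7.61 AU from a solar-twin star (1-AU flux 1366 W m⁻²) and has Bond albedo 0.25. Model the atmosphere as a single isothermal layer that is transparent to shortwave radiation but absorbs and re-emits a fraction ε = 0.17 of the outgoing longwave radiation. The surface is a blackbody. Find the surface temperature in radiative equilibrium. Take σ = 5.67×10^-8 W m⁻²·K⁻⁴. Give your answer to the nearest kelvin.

96 kelvin

Flux at the orbit: S = 1366/(7.61)² = 23.59 W m⁻².
Effective emission temperature (TOA balance): σT_e⁴ = S(1−α)/4 = 4.423 W m⁻² → T_e = 93.98 K.
Surface balance with a leaky layer gives σT_s⁴ = σT_e⁴·2/(2−ε), so T_s = T_e·[2/(2−0.17)]^(1/4) = 96.09 K.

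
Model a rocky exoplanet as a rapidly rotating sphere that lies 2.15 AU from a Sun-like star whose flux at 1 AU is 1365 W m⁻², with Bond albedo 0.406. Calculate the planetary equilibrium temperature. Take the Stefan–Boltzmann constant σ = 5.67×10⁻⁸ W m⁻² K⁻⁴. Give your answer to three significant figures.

167 K

By the inverse-square law, S = 1365/2.15² = 295.3 W m⁻².
Absorbed flux (global mean): S(1−α)/4 = 295.3·0.594/4 = 43.85 W m⁻².
Set σT⁴ = 43.85 → T = (43.85/σ)^(1/4) = 166.8 K.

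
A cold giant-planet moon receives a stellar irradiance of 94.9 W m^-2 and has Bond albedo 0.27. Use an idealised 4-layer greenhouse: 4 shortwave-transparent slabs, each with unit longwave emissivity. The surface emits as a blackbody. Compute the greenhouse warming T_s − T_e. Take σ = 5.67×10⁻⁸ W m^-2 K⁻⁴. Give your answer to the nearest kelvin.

65 K

The effective emission temperature is T_e = [S(1−α)/(4σ)]^¼ = 132.2 K.
T_s = (N+1)^(1/4)·T_e = 197.7 K.
So the greenhouse effect raises the surface by 197.7 − 132.2 = 65.49 K.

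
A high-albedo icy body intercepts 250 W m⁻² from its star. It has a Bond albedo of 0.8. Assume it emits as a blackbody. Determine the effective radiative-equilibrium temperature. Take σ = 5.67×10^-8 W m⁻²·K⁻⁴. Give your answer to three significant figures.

Absorbed flux (global mean): S(1−α)/4 = 250.0·0.2/4 = 12.50 W m⁻².
In equilibrium σT⁴ equals this, so T = 121.9 K.

122 K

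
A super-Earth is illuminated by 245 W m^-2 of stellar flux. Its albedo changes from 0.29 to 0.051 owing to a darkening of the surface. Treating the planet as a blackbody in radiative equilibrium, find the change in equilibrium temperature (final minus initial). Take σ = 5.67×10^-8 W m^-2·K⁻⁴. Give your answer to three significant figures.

Before: T₁ = [245.0·0.71/(4σ)]^(1/4) = 166.4 K.
Final:   T₂ = [S(1−0.051)/(4σ)]^(1/4) = 178.9 K.
Change: 178.9 − 166.4 = 12.52 K.

12.5 K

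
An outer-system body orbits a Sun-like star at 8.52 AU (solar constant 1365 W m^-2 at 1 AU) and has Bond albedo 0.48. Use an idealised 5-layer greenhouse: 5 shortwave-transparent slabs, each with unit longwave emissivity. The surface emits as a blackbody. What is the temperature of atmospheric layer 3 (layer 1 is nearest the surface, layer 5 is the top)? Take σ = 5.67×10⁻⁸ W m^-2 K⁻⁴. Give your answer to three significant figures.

Flux at the orbit: S = 1365/(8.52)² = 18.80 W m^-2.
Top-of-atmosphere balance: σT_e⁴ = S(1−α)/4 = 2.445 W m^-2 → T_e = 81.03 K.
Each opaque layer satisfies 2T_j⁴ = T_{j−1}⁴ + T_{j+1}⁴, giving T_k⁴ = (N+1−k)T_e⁴.
T_3 = (3)^(1/4)·81.03 = 106.6 K.

107 K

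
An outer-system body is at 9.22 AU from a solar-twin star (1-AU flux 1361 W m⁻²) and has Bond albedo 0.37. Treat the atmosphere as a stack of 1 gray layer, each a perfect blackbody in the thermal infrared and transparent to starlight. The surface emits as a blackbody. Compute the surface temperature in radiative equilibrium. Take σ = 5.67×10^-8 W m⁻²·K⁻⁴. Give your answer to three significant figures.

97.1 K

Flux at the orbit: S = 1361/(9.22)² = 16.01 W m⁻².
The effective emission temperature is T_e = [S(1−α)/(4σ)]^¼ = 81.66 K.
Layer-by-layer balance gives σT_s⁴ = (N+1)σT_e⁴, so T_s = 2^¼·81.66 = 97.11 K.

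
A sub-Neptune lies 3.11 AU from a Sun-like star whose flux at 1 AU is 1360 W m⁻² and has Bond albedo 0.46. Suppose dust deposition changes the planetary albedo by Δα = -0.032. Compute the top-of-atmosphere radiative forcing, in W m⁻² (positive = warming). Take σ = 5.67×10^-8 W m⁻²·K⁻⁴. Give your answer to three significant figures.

1.12 W m⁻²

Irradiance scales as 1/d², so S = 1360 W m⁻² × (1/3.11)² = 140.6 W m⁻².
ΔF = −(S/4)Δα = −(140.6/4)×(-0.032) = 1.125 W m⁻².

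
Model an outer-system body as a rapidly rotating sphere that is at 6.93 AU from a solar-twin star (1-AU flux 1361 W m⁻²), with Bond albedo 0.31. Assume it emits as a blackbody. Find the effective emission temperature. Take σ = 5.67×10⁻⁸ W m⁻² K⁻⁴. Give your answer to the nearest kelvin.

Irradiance scales as 1/d², so S = 1361 W m⁻² × (1/6.93)² = 28.34 W m⁻².
The planet absorbs (1−α)S over its disc πR² and re-emits over 4πR², so the mean absorbed flux is (1−0.31)·28.34/4 = 4.889 W m⁻².
Set σT⁴ = 4.889 → T = (4.889/σ)^(1/4) = 96.36 K.

96 kelvin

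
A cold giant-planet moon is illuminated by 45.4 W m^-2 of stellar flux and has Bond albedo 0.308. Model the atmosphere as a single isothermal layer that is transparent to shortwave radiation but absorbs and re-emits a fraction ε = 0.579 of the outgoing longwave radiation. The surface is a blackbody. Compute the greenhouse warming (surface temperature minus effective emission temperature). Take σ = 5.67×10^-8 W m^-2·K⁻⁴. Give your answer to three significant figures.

The planet radiates to space at T_e = [S(1−α)/(4σ)]^(1/4) = 108.5 K.
For a single slab of emissivity ε, T_s⁴ = 2T_e⁴/(2−ε); thus T_s = 108.5·(1.407)^(1/4) = 118.2 K.
The atmosphere warms the surface by 9.677 K.

9.68 K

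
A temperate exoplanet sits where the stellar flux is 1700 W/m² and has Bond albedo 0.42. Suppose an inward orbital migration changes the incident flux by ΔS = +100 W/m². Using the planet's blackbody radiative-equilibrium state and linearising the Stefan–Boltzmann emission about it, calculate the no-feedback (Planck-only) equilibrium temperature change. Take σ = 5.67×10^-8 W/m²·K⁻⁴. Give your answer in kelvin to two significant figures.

Reference equilibrium: T_e = [S(1−α)/(4σ)]^(1/4) = 256.8 K.
Only a fraction (1−α) is absorbed and it's spread over 4πR², so ΔF = (1−α)ΔS/4 = 14.50 W/m².
The Planck feedback parameter is 4σT_e³ = 3.840 W/m²/K.
So ΔT₀ = 14.50/3.840 = 3.78 K.

3.8 K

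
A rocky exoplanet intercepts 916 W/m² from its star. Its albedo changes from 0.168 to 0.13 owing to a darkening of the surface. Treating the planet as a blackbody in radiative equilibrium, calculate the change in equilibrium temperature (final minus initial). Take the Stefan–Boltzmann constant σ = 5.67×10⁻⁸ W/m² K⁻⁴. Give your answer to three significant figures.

2.70 kelvin

Initial: T₁ = [S(1−0.168)/(4σ)]^(1/4) = 240.8 K.
Final:   T₂ = [S(1−0.13)/(4σ)]^(1/4) = 243.5 K.
ΔT = T₂ − T₁ = 2.703 K.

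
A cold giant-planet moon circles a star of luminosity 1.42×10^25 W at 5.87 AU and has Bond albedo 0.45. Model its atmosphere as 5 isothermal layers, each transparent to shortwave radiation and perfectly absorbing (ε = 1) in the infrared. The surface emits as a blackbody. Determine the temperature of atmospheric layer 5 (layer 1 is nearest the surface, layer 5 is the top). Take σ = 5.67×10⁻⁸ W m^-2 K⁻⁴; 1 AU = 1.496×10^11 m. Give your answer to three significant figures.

43.4 K

Orbital distance: d = 5.87 AU = 8.782×10^11 m.
Flux at the orbit: S = L/(4πd²) = 1.42×10^25/(4π·(8.78×10^11)²) = 1.465 W m^-2.
OLR = S(1−α)/4 = 0.2015 W m^-2; the top layer radiates at T_e = 43.42 K.
Each opaque layer satisfies 2T_j⁴ = T_{j−1}⁴ + T_{j+1}⁴, giving T_k⁴ = (N+1−k)T_e⁴.
T_5 = (1)^(1/4)·43.42 = 43.42 K.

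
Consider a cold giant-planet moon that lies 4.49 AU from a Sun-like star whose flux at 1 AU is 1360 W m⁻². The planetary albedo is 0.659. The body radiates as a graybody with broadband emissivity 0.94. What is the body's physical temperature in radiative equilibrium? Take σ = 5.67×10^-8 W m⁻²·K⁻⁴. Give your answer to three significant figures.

By the inverse-square law, S = 1360/4.49² = 67.46 W m⁻².
Averaging over the sphere, the absorbed flux is S(1−α)/4 = 5.751 W m⁻².
Equating to εσT⁴ with ε = 0.94: T = (5.751/0.94σ)^(1/4) = 101.9 K.

102 kelvin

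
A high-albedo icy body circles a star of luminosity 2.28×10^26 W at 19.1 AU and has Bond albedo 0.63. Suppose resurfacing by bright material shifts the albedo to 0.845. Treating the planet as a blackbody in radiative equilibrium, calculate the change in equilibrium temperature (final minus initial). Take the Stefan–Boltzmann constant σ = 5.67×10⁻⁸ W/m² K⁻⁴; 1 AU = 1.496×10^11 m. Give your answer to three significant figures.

d = 19.1 × 1.496×10^11 m = 2.857×10^12 m.
Spreading L over a sphere of radius d: S = 2.28×10^26/(4π·2.86×10^12²) = 2.222 W/m².
Before: T₁ = [2.222·0.37/(4σ)]^(1/4) = 43.64 K.
With α = 0.845, T₂ = 35.11 K.
Change: 35.11 − 43.64 = -8.530 K.

-8.53 K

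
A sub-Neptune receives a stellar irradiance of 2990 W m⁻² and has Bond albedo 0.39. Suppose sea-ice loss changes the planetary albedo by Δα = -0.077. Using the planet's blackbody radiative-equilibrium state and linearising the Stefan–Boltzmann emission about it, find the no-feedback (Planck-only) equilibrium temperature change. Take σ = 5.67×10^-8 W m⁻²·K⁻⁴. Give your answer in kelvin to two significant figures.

9.5 K

Unperturbed T_e = [2990·(1−0.39)/(4σ)]^¼ = 299.5 K.
ΔF = −(S/4)Δα = −(2990/4)×(-0.077) = 57.56 W m⁻².
Planck response: λ_P = 4σT_e³ = 4·5.67×10⁻⁸·(299.5)³ = 6.091 W m⁻²/K.
So ΔT₀ = 57.56/6.091 = 9.45 K.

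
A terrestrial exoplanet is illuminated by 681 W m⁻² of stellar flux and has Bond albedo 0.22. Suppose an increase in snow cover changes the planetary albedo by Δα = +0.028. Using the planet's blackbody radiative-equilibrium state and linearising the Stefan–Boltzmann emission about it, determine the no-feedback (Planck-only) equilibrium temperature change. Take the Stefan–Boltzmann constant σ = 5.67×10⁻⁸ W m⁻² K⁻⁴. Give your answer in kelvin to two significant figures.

The baseline emission temperature is T_e = 220.0 K.
The change in absorbed flux is Δ[S(1−α)/4] = −SΔα/4 = -4.767 W m⁻².
Planck response: λ_P = 4σT_e³ = 4·5.67×10⁻⁸·(220.0)³ = 2.415 W m⁻²/K.
Hence the no-feedback warming is ΔF/(4σT_e³) = -1.97 K.

-2.0 kelvin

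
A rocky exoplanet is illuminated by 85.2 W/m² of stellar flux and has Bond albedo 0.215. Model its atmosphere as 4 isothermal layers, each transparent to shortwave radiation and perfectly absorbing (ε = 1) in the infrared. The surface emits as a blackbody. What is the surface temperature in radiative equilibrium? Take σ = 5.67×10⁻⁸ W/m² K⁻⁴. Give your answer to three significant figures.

Top-of-atmosphere balance: σT_e⁴ = S(1−α)/4 = 16.72 W/m² → T_e = 131.0 K.
For an N-layer opaque stack, T_s⁴ = (N+1)T_e⁴, hence T_s = (5)^(1/4)×131.0 K = 196.0 K.

196 K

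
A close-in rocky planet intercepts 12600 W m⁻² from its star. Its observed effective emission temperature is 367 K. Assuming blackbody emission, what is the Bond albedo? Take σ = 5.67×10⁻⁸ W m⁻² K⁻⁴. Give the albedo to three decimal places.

0.673

From σT⁴ = S(1−α)/4 we invert for α: 1−α = 4σT⁴/S.
4σT⁴ = 4·5.67×10⁻⁸·(367)⁴ = 4114 W m⁻².
1−α = 4114/12600 = 0.3265, so α = 0.6735.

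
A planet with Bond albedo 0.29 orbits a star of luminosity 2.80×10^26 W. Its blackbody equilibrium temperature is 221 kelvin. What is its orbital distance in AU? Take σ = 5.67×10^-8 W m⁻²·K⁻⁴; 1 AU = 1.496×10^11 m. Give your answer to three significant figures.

The flux needed for this T is 4σT⁴/(1−0.29) = 762.0 W m⁻².
From L = 4πd²S, d = √(2.80×10^26/(4π·762.0)) = 1.710×10^11 m = 1.143 AU.

1.14 AU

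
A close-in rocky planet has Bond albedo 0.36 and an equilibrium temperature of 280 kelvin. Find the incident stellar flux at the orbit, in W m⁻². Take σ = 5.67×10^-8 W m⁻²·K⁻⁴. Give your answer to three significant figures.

From S(1−α)/4 = σT⁴: S = 4σT⁴/(1−α).
The emitted flux is σT⁴ = 348.5 W m⁻².
S = 4·348.5/0.64 = 2178 W m⁻².

2180 W m⁻²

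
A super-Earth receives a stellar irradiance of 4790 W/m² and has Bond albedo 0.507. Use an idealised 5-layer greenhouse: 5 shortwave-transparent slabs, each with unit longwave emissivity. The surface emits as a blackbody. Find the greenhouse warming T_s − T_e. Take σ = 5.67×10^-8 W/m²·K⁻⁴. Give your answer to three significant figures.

The effective emission temperature is T_e = [S(1−α)/(4σ)]^¼ = 319.4 K.
Surface: T_s = (6)^¼·T_e = 499.9 K.
So the greenhouse effect raises the surface by 499.9 − 319.4 = 180.5 K.

181 K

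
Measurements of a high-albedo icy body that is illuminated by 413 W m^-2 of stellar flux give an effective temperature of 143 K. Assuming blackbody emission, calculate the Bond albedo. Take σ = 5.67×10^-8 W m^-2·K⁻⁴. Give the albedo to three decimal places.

0.770

Rearranging the radiative balance, α = 1 − 4σT⁴/S.
σT⁴ = 23.71 W m^-2, so 4σT⁴ = 94.84 W m^-2.
1−α = 94.84/413.0 = 0.2296, so α = 0.7704.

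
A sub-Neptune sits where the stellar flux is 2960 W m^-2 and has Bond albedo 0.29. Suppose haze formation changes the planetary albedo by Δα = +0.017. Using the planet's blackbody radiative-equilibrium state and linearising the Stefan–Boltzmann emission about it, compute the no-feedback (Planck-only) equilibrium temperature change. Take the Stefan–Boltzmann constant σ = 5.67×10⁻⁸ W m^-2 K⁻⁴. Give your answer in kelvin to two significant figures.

-1.9 K

Unperturbed T_e = [2960·(1−0.29)/(4σ)]^¼ = 310.3 K.
The change in absorbed flux is Δ[S(1−α)/4] = −SΔα/4 = -12.58 W m^-2.
The Planck feedback parameter is 4σT_e³ = 6.774 W m^-2/K.
So ΔT₀ = -12.58/6.774 = -1.86 K.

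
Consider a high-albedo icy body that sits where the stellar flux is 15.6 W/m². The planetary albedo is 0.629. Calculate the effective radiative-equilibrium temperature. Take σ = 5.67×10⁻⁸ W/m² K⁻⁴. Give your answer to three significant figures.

71.1 kelvin

Averaging over the sphere, the absorbed flux is S(1−α)/4 = 1.447 W/m².
Balancing against σT⁴: T = (1.447/5.67×10⁻⁸)^(1/4) = 71.07 K.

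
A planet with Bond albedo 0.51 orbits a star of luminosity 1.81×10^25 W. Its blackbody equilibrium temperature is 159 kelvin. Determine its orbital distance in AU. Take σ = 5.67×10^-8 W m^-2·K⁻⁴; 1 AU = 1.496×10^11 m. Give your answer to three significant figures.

Required flux: S = 4σT⁴/(1−α) = 295.8 W m^-2.
Then d = [L/(4πS)]^(1/2) = 6.978×10^10 m, i.e. 0.4664 AU.

0.466 AU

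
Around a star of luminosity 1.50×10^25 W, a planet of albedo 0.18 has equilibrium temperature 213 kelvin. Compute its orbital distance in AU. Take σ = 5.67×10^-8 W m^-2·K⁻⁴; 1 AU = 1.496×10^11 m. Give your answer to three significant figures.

0.306 AU

Required flux: S = 4σT⁴/(1−α) = 569.3 W m^-2.
From L = 4πd²S, d = √(1.50×10^25/(4π·569.3)) = 4.579×10^10 m = 0.3061 AU.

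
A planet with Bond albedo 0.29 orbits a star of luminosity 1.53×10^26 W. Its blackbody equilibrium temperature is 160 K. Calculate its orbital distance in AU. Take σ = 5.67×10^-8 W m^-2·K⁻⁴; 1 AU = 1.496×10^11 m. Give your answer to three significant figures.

1.61 AU

Energy balance gives S = 4σT⁴/(1−α) = 209.3 W m^-2.
From L = 4πd²S, d = √(1.53×10^26/(4π·209.3)) = 2.412×10^11 m = 1.612 AU.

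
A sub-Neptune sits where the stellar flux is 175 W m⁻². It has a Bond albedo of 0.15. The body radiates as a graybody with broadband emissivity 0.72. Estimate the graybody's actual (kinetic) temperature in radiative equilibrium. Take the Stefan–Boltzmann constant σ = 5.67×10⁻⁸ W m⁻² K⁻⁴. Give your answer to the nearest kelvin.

The planet absorbs (1−α)S over its disc πR² and re-emits over 4πR², so the mean absorbed flux is (1−0.15)·175.0/4 = 37.19 W m⁻².
Radiative balance εσT⁴ = 37.19 gives T = [37.19/(0.72·σ)]^(1/4) = 173.7 K.

174 kelvin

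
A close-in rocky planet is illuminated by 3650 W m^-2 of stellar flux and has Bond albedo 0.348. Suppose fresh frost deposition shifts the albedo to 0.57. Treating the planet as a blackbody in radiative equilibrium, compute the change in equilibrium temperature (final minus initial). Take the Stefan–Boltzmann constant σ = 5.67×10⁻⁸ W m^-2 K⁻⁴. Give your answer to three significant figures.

-31.6 K

Before: T₁ = [3650·0.652/(4σ)]^(1/4) = 320.1 K.
With α = 0.57, T₂ = 288.4 K.
ΔT = T₂ − T₁ = -31.63 K.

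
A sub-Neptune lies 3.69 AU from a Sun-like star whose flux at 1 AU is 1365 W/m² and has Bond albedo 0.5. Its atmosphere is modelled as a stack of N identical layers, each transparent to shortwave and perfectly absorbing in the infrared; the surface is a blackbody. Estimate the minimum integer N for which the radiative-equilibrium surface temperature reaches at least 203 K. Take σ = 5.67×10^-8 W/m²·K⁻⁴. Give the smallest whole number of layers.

7

By the inverse-square law, S = 1365/3.69² = 100.2 W/m².
The effective emission temperature is T_e = [S(1−α)/(4σ)]^¼ = 121.9 K.
T_s = (N+1)^(1/4)·T_e ≥ 203 K requires N+1 ≥ (T_s/T_e)⁴ = (203/121.9)⁴ = 7.684.
So N ≥ 6.684; the smallest integer is N = 7.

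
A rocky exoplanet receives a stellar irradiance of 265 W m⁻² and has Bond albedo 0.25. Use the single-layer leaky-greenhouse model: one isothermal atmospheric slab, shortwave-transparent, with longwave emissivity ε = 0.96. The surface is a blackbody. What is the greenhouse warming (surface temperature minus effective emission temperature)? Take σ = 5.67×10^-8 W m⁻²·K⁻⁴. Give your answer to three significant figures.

30.6 K

At the top of the atmosphere, σT_e⁴ = S(1−α)/4 = 49.69 W m⁻², giving T_e = 172.1 K.
For a single slab of emissivity ε, T_s⁴ = 2T_e⁴/(2−ε); thus T_s = 172.1·(1.923)^(1/4) = 202.6 K.
T_s − T_e = 202.6 − 172.1 = 30.56 K.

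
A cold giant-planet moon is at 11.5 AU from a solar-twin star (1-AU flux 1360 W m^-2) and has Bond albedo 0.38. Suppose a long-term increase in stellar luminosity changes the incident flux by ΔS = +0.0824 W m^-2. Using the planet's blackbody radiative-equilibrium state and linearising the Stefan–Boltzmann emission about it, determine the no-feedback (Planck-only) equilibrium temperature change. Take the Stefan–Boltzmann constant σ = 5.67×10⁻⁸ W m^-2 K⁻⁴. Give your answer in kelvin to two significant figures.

By the inverse-square law, S = 1360/11.5² = 10.28 W m^-2.
Reference equilibrium: T_e = [S(1−α)/(4σ)]^(1/4) = 72.82 K.
TOA radiative forcing: ΔF = (1−α)ΔS/4 = 0.62·(+0.0824)/4 = 0.01277 W m^-2.
Linearising σT⁴ gives d(σT⁴)/dT = 4σT_e³ = 0.08756 W m^-2 per K.
Hence the no-feedback warming is ΔF/(4σT_e³) = 0.146 K.

0.15 K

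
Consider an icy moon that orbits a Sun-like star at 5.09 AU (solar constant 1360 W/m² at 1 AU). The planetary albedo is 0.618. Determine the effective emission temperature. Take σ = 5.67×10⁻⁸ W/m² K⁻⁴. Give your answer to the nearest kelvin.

By the inverse-square law, S = 1360/5.09² = 52.49 W/m².
Absorbed flux (global mean): S(1−α)/4 = 52.49·0.382/4 = 5.013 W/m².
Balancing against σT⁴: T = (5.013/5.67×10⁻⁸)^(1/4) = 96.97 K.

97 K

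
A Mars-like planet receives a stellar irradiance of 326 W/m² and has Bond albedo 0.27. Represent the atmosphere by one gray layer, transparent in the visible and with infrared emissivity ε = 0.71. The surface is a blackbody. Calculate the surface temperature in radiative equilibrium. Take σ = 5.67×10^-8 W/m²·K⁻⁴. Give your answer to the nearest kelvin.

201 K

The planet radiates to space at T_e = [S(1−α)/(4σ)]^(1/4) = 180.0 K.
The surface balance (absorbed SW + ε·downward IR = σT_s⁴) with T_a⁴ = T_s⁴/2 reduces to T_s = T_e·[2/(2−ε)]^¼ = 200.8 K.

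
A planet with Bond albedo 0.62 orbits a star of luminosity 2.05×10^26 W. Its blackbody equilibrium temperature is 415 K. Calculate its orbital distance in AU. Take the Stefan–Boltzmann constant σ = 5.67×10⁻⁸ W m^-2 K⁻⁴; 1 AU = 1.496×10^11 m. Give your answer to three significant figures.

0.203 AU

Required flux: S = 4σT⁴/(1−α) = 17700 W m^-2.
Then d = [L/(4πS)]^(1/2) = 3.036×10^10 m, i.e. 0.2029 AU.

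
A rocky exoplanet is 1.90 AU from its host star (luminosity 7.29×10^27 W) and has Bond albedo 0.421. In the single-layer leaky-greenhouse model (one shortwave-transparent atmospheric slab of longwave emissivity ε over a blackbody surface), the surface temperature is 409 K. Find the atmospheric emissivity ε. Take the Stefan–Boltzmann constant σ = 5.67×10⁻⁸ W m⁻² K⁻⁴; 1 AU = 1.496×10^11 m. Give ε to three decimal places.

d = 1.90 × 1.496×10^11 m = 2.842×10^11 m.
Spreading L over a sphere of radius d: S = 7.29×10^27/(4π·2.84×10^11²) = 7180 W m⁻².
TOA balance gives T_e = 368.0 K.
Since (2−ε)/2 = (T_e/T_s)⁴ = 0.6551, ε = 0.6899.

0.690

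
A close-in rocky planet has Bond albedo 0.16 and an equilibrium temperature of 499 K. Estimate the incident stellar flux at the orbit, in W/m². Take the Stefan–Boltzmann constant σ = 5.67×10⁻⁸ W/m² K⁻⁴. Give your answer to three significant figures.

From S(1−α)/4 = σT⁴: S = 4σT⁴/(1−α).
σT⁴ = 5.67×10⁻⁸·(499)⁴ = 3515 W/m².
So S = 4×3515/(1−0.16) = 16740 W/m².

16700 W/m²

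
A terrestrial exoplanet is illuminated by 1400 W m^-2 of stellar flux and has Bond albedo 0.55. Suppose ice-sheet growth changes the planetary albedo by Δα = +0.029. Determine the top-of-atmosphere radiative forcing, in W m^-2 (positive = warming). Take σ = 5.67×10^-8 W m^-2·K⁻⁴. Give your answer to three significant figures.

-10.2 W m^-2

The change in absorbed flux is Δ[S(1−α)/4] = −SΔα/4 = -10.15 W m^-2.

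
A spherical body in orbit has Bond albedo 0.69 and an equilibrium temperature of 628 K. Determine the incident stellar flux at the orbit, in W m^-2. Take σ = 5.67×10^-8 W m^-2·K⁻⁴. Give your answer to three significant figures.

1.14×10^5 W m^-2

Invert the energy balance for S: S = 4σT⁴/(1−α).
σT⁴ = 5.67×10⁻⁸·(628)⁴ = 8819 W m^-2.
S = 4·8819/0.31 = 1.138×10^5 W m^-2.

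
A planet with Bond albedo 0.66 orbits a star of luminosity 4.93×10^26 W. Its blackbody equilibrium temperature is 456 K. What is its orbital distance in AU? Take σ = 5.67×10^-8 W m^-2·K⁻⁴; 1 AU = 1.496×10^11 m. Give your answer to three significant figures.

0.247 AU

Energy balance gives S = 4σT⁴/(1−α) = 28840 W m^-2.
From L = 4πd²S, d = √(4.93×10^26/(4π·28840)) = 3.688×10^10 m = 0.2465 AU.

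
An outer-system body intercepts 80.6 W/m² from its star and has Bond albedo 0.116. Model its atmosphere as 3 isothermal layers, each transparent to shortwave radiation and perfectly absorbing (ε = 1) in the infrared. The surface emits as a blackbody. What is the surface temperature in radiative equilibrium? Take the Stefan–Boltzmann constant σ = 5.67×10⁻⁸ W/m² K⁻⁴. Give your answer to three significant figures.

The effective emission temperature is T_e = [S(1−α)/(4σ)]^¼ = 133.1 K.
Layer-by-layer balance gives σT_s⁴ = (N+1)σT_e⁴, so T_s = 4^¼·133.1 = 188.3 K.

188 K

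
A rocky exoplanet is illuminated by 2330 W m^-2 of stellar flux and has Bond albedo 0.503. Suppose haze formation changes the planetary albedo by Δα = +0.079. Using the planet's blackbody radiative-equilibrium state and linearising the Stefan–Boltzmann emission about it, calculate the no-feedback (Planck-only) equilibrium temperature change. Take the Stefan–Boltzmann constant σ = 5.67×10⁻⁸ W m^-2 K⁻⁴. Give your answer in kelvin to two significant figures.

-11 K

Reference equilibrium: T_e = [S(1−α)/(4σ)]^(1/4) = 267.3 K.
TOA radiative forcing: ΔF = −S·Δα/4 = −2330·(+0.079)/4 = -46.02 W m^-2.
Linearising σT⁴ gives d(σT⁴)/dT = 4σT_e³ = 4.332 W m^-2 per K.
So ΔT₀ = -46.02/4.332 = -10.6 K.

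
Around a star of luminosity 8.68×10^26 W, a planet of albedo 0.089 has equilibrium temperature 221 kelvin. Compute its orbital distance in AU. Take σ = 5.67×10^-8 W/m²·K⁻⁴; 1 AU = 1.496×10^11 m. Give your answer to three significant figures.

2.28 AU

Required flux: S = 4σT⁴/(1−α) = 593.9 W/m².
S = L/(4πd²) → d = √(L/4πS) = √(8.68×10^26/(4π·593.9)) = 3.410×10^11 m = 2.280 AU.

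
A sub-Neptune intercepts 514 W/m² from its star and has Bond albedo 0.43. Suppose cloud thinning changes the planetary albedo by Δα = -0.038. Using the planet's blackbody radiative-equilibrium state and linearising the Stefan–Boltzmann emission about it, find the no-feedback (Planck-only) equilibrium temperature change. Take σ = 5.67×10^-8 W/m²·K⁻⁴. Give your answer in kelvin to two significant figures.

The baseline emission temperature is T_e = 189.6 K.
The change in absorbed flux is Δ[S(1−α)/4] = −SΔα/4 = 4.883 W/m².
Planck response: λ_P = 4σT_e³ = 4·5.67×10⁻⁸·(189.6)³ = 1.545 W/m²/K.
ΔT₀ = ΔF/λ_P = 4.883/1.545 = 3.16 K.

3.2 K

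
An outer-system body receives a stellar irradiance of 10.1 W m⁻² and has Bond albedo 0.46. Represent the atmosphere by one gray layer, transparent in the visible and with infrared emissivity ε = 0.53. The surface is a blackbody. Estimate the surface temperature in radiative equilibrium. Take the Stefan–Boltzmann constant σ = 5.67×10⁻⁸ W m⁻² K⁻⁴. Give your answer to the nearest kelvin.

76 kelvin

The planet radiates to space at T_e = [S(1−α)/(4σ)]^(1/4) = 70.03 K.
For a single slab of emissivity ε, T_s⁴ = 2T_e⁴/(2−ε); thus T_s = 70.03·(1.361)^(1/4) = 75.63 K.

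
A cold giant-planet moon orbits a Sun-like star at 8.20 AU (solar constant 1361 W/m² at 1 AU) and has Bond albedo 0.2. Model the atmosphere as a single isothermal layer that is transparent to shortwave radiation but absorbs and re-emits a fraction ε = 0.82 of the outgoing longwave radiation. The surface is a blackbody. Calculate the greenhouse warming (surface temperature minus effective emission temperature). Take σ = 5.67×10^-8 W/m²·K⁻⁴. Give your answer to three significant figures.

Flux at the orbit: S = 1361/(8.20)² = 20.24 W/m².
The planet radiates to space at T_e = [S(1−α)/(4σ)]^(1/4) = 91.92 K.
The surface balance (absorbed SW + ε·downward IR = σT_s⁴) with T_a⁴ = T_s⁴/2 reduces to T_s = T_e·[2/(2−ε)]^¼ = 104.9 K.
Greenhouse warming: T_s − T_e = 12.96 K.

13.0 kelvin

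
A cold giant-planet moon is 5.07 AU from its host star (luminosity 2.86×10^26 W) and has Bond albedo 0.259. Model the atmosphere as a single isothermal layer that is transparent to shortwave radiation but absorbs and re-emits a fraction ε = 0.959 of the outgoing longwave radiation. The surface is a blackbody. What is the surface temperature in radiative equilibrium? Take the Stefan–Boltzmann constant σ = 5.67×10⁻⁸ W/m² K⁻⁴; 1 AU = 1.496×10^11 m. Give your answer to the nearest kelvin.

d = 5.07 × 1.496×10^11 m = 7.585×10^11 m.
S = L/(4πd²) = 39.56 W/m².
The planet radiates to space at T_e = [S(1−α)/(4σ)]^(1/4) = 106.6 K.
Surface balance with a leaky layer gives σT_s⁴ = σT_e⁴·2/(2−ε), so T_s = T_e·[2/(2−0.959)]^(1/4) = 125.5 K.

126 K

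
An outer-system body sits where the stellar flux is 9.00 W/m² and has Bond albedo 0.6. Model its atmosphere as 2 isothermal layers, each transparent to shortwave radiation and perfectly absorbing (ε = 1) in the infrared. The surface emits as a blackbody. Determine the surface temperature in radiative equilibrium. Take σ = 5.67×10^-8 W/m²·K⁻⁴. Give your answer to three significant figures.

OLR = S(1−α)/4 = 0.9000 W/m²; the top layer radiates at T_e = 63.12 K.
Layer-by-layer balance gives σT_s⁴ = (N+1)σT_e⁴, so T_s = 3^¼·63.12 = 83.07 K.

83.1 K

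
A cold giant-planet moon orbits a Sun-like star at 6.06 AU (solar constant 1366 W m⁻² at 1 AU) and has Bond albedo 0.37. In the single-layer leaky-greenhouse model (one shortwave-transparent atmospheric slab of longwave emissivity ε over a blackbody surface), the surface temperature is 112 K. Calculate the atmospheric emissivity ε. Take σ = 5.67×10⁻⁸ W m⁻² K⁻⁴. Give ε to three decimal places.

Irradiance scales as 1/d², so S = 1366 W m⁻² × (1/6.06)² = 37.20 W m⁻².
TOA balance gives T_e = 100.8 K.
Since (2−ε)/2 = (T_e/T_s)⁴ = 0.6566, ε = 0.6867.

0.687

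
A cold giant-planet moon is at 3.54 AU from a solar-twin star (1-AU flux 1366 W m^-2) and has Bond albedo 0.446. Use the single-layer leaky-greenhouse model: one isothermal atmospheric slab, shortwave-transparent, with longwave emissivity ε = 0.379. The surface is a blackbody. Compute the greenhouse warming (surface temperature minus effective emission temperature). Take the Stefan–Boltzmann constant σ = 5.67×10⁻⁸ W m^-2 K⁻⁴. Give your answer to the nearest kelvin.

7 K

Irradiance scales as 1/d², so S = 1366 W m^-2 × (1/3.54)² = 109.0 W m^-2.
Effective emission temperature (TOA balance): σT_e⁴ = S(1−α)/4 = 15.10 W m^-2 → T_e = 127.7 K.
The surface balance (absorbed SW + ε·downward IR = σT_s⁴) with T_a⁴ = T_s⁴/2 reduces to T_s = T_e·[2/(2−ε)]^¼ = 134.6 K.
T_s − T_e = 134.6 − 127.7 = 6.889 K.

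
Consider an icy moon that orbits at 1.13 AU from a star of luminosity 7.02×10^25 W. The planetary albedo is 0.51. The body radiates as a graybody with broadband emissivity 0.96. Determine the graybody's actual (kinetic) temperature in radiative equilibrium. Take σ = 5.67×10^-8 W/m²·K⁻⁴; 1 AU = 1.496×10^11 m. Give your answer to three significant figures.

d = 1.13 × 1.496×10^11 m = 1.690×10^11 m.
Spreading L over a sphere of radius d: S = 7.02×10^25/(4π·1.69×10^11²) = 195.5 W/m².
Averaging over the sphere, the absorbed flux is S(1−α)/4 = 23.95 W/m².
Equating to εσT⁴ with ε = 0.96: T = (23.95/0.96σ)^(1/4) = 144.8 K.

145 kelvin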